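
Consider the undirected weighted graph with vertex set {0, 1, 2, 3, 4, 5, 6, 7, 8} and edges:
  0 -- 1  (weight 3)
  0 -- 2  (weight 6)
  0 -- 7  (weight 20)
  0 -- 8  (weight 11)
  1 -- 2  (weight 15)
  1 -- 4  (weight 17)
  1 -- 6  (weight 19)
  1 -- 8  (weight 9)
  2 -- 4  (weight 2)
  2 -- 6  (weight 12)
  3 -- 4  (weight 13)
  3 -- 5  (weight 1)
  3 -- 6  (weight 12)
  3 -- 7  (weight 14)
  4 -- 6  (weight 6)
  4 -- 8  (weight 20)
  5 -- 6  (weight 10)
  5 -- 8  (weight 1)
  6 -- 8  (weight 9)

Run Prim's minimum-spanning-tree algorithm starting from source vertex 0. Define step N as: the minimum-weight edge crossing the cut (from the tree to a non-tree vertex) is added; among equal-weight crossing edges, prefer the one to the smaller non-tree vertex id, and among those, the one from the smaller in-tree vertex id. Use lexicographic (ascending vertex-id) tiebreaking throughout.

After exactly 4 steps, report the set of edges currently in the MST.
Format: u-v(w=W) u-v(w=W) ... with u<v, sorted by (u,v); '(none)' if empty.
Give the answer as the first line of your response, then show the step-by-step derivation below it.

0-1(w=3) 0-2(w=6) 2-4(w=2) 4-6(w=6)

step 1: add edge 0-1 (w=3); MST = {0-1(w=3)}
step 2: add edge 0-2 (w=6); MST = {0-1(w=3) 0-2(w=6)}
step 3: add edge 2-4 (w=2); MST = {0-1(w=3) 0-2(w=6) 2-4(w=2)}
step 4: add edge 4-6 (w=6); MST = {0-1(w=3) 0-2(w=6) 2-4(w=2) 4-6(w=6)}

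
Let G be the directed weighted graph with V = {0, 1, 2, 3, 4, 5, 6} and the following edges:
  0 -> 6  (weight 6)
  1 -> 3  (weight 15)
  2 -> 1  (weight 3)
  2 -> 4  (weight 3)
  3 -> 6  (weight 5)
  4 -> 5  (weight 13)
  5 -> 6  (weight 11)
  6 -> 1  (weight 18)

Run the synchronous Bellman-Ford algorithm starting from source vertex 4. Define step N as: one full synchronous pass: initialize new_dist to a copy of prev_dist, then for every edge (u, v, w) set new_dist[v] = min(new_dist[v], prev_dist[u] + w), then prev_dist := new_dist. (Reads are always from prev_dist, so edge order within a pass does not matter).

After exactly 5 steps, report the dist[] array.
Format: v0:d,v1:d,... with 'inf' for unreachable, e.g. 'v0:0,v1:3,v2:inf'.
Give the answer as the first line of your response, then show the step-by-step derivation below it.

v0:inf,v1:42,v2:inf,v3:57,v4:0,v5:13,v6:24

step 1: dist = v0:inf,v1:inf,v2:inf,v3:inf,v4:0,v5:13,v6:inf
step 2: dist = v0:inf,v1:inf,v2:inf,v3:inf,v4:0,v5:13,v6:24
step 3: dist = v0:inf,v1:42,v2:inf,v3:inf,v4:0,v5:13,v6:24
step 4: dist = v0:inf,v1:42,v2:inf,v3:57,v4:0,v5:13,v6:24
step 5: dist = v0:inf,v1:42,v2:inf,v3:57,v4:0,v5:13,v6:24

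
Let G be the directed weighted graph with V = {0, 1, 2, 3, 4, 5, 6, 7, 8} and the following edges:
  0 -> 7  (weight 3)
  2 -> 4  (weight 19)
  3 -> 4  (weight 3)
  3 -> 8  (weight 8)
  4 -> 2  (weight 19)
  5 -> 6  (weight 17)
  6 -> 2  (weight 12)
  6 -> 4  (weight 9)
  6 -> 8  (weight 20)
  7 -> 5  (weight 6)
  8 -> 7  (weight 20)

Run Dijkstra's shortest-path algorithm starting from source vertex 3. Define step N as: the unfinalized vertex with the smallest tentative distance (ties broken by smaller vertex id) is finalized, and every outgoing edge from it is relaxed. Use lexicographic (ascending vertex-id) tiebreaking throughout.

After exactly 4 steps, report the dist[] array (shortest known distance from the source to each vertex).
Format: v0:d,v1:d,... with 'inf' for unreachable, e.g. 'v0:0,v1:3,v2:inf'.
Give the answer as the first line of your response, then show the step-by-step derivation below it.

v0:inf,v1:inf,v2:22,v3:0,v4:3,v5:inf,v6:inf,v7:28,v8:8

step 1: dist = v0:inf,v1:inf,v2:inf,v3:0,v4:3,v5:inf,v6:inf,v7:inf,v8:8
step 2: dist = v0:inf,v1:inf,v2:22,v3:0,v4:3,v5:inf,v6:inf,v7:inf,v8:8
step 3: dist = v0:inf,v1:inf,v2:22,v3:0,v4:3,v5:inf,v6:inf,v7:28,v8:8
step 4: dist = v0:inf,v1:inf,v2:22,v3:0,v4:3,v5:inf,v6:inf,v7:28,v8:8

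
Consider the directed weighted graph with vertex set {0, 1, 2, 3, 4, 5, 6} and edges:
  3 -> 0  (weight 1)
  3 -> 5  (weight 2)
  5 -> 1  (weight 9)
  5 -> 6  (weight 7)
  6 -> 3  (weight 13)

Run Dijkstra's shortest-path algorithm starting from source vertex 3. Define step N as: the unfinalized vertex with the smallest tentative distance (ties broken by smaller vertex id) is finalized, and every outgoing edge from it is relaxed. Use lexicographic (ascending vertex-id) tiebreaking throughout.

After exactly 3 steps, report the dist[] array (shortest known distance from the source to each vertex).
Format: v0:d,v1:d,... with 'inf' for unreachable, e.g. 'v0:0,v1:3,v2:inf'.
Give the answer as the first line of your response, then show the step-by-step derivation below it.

v0:1,v1:11,v2:inf,v3:0,v4:inf,v5:2,v6:9

step 1: dist = v0:1,v1:inf,v2:inf,v3:0,v4:inf,v5:2,v6:inf
step 2: dist = v0:1,v1:inf,v2:inf,v3:0,v4:inf,v5:2,v6:inf
step 3: dist = v0:1,v1:11,v2:inf,v3:0,v4:inf,v5:2,v6:9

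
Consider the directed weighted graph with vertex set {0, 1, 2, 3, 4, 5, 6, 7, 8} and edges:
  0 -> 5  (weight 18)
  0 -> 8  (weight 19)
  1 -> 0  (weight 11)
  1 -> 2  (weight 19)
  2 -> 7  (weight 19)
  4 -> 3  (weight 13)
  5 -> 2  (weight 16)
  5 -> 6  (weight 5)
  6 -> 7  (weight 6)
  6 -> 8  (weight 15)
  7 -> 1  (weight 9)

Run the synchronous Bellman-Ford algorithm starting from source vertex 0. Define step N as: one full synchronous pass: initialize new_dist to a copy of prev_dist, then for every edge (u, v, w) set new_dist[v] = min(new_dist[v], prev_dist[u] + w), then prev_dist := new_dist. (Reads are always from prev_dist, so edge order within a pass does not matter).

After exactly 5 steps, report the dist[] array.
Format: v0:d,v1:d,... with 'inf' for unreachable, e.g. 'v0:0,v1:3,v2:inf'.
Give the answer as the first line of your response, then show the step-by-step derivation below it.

v0:0,v1:38,v2:34,v3:inf,v4:inf,v5:18,v6:23,v7:29,v8:19

step 1: dist = v0:0,v1:inf,v2:inf,v3:inf,v4:inf,v5:18,v6:inf,v7:inf,v8:19
step 2: dist = v0:0,v1:inf,v2:34,v3:inf,v4:inf,v5:18,v6:23,v7:inf,v8:19
step 3: dist = v0:0,v1:inf,v2:34,v3:inf,v4:inf,v5:18,v6:23,v7:29,v8:19
step 4: dist = v0:0,v1:38,v2:34,v3:inf,v4:inf,v5:18,v6:23,v7:29,v8:19
step 5: dist = v0:0,v1:38,v2:34,v3:inf,v4:inf,v5:18,v6:23,v7:29,v8:19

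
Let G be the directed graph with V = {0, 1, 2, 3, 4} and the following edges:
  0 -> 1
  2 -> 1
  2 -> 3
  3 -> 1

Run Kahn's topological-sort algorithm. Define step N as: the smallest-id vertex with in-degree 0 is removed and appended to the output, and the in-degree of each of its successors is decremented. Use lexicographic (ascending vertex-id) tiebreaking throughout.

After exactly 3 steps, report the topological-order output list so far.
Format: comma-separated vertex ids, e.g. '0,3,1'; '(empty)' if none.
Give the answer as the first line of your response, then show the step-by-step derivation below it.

0,2,3

step 1: output 0; order=[0]; indeg=(0,2,0,1,0)
step 2: output 2; order=[0,2]; indeg=(0,1,0,0,0)
step 3: output 3; order=[0,2,3]; indeg=(0,0,0,0,0)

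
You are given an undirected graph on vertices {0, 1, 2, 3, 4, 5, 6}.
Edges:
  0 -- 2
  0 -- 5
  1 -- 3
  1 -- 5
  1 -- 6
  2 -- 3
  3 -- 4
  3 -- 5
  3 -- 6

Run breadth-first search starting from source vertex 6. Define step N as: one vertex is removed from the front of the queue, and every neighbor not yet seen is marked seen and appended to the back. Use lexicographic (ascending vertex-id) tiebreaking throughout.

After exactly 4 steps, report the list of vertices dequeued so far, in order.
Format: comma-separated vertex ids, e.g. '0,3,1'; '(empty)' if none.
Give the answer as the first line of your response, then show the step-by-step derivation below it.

6,1,3,5

step 1: dequeue 6; queue=[1,3]; order=6
step 2: dequeue 1; queue=[3,5]; order=6,1
step 3: dequeue 3; queue=[5,2,4]; order=6,1,3
step 4: dequeue 5; queue=[2,4,0]; order=6,1,3,5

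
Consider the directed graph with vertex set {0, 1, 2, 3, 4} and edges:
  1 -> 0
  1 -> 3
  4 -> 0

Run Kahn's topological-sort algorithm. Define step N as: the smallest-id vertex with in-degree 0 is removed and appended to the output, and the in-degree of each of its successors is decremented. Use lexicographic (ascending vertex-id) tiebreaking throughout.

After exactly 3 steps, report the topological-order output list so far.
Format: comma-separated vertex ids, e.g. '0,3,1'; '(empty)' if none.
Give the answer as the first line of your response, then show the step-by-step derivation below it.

1,2,3

step 1: output 1; order=[1]; indeg=(1,0,0,0,0)
step 2: output 2; order=[1,2]; indeg=(1,0,0,0,0)
step 3: output 3; order=[1,2,3]; indeg=(1,0,0,0,0)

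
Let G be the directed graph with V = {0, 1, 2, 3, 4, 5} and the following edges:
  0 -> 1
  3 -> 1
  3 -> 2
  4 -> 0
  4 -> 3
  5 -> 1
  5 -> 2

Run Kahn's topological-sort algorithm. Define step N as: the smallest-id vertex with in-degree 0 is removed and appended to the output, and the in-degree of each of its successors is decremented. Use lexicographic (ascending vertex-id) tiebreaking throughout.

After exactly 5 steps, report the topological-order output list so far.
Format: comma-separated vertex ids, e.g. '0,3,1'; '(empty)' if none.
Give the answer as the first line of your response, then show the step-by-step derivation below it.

4,0,3,5,1

step 1: output 4; order=[4]; indeg=(0,3,2,0,0,0)
step 2: output 0; order=[4,0]; indeg=(0,2,2,0,0,0)
step 3: output 3; order=[4,0,3]; indeg=(0,1,1,0,0,0)
step 4: output 5; order=[4,0,3,5]; indeg=(0,0,0,0,0,0)
step 5: output 1; order=[4,0,3,5,1]; indeg=(0,0,0,0,0,0)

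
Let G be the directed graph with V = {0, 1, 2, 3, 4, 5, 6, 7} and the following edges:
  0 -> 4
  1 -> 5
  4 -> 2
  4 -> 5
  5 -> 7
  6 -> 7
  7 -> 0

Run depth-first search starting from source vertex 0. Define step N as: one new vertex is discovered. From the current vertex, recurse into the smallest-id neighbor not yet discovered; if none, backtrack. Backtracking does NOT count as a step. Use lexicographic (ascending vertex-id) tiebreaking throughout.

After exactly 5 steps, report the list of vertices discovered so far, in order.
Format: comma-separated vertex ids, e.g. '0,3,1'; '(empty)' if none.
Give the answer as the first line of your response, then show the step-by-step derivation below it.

0,4,2,5,7

step 1: discover 0; path=0; order=0
step 2: discover 4; path=0>4; order=0,4
step 3: discover 2; path=0>4>2; order=0,4,2
step 4: discover 5; path=0>4>5; order=0,4,2,5
step 5: discover 7; path=0>4>5>7; order=0,4,2,5,7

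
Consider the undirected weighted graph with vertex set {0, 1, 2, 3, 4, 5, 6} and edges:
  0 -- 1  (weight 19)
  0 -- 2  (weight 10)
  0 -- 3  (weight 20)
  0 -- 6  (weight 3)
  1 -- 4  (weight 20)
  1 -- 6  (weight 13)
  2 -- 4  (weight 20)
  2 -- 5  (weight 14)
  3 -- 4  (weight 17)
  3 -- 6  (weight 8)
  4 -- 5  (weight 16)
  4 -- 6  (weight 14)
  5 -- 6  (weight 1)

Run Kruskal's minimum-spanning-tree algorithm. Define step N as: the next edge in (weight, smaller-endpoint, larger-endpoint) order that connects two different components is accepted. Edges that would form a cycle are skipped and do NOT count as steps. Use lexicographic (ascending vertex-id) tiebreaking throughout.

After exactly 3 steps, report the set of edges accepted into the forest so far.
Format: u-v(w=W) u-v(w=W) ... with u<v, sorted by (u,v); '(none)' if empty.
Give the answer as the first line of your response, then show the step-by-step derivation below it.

0-6(w=3) 3-6(w=8) 5-6(w=1)

step 1: add edge 5-6 (w=1); MST = {5-6(w=1)}
step 2: add edge 0-6 (w=3); MST = {0-6(w=3) 5-6(w=1)}
step 3: add edge 3-6 (w=8); MST = {0-6(w=3) 3-6(w=8) 5-6(w=1)}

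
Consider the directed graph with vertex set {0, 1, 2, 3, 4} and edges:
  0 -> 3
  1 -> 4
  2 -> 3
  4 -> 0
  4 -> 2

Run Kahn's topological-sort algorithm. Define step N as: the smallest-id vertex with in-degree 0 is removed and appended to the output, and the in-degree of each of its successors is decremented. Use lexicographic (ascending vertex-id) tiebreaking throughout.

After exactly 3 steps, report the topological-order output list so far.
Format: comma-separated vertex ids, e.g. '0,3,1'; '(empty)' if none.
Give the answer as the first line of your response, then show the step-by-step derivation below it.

1,4,0

step 1: output 1; order=[1]; indeg=(1,0,1,2,0)
step 2: output 4; order=[1,4]; indeg=(0,0,0,2,0)
step 3: output 0; order=[1,4,0]; indeg=(0,0,0,1,0)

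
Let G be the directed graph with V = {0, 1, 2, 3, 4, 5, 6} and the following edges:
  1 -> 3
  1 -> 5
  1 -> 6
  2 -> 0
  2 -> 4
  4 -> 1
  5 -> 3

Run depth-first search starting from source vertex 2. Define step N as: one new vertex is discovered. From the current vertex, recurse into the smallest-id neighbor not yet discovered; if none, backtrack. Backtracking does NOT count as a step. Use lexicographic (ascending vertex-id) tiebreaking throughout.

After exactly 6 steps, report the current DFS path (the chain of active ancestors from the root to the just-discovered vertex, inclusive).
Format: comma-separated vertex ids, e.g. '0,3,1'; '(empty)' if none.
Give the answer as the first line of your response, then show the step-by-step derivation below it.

2,4,1,5

step 1: discover 2; path=2; order=2
step 2: discover 0; path=2>0; order=2,0
step 3: discover 4; path=2>4; order=2,0,4
step 4: discover 1; path=2>4>1; order=2,0,4,1
step 5: discover 3; path=2>4>1>3; order=2,0,4,1,3
step 6: discover 5; path=2>4>1>5; order=2,0,4,1,3,5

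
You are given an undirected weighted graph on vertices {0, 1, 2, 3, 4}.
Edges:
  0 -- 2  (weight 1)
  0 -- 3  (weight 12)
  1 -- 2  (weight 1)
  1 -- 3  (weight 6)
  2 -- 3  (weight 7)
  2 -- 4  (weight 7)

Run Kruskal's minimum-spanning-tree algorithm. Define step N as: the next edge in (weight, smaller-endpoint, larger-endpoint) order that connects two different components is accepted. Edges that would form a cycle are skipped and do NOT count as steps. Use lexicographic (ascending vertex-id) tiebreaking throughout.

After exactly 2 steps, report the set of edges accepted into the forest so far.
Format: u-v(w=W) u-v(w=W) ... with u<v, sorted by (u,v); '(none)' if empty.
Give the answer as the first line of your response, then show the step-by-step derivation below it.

0-2(w=1) 1-2(w=1)

step 1: add edge 0-2 (w=1); MST = {0-2(w=1)}
step 2: add edge 1-2 (w=1); MST = {0-2(w=1) 1-2(w=1)}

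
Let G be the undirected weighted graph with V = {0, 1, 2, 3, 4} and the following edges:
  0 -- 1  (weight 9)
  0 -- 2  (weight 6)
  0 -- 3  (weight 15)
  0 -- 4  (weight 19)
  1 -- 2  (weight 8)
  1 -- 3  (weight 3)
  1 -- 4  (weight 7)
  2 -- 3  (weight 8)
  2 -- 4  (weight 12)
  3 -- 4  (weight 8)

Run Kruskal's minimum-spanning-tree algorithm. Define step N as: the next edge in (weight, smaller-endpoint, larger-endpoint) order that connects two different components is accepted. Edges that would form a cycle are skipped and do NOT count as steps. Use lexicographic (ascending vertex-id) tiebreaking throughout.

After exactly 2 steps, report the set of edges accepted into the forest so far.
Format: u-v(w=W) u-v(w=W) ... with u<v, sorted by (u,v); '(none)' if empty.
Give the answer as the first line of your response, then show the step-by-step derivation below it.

0-2(w=6) 1-3(w=3)

step 1: add edge 1-3 (w=3); MST = {1-3(w=3)}
step 2: add edge 0-2 (w=6); MST = {0-2(w=6) 1-3(w=3)}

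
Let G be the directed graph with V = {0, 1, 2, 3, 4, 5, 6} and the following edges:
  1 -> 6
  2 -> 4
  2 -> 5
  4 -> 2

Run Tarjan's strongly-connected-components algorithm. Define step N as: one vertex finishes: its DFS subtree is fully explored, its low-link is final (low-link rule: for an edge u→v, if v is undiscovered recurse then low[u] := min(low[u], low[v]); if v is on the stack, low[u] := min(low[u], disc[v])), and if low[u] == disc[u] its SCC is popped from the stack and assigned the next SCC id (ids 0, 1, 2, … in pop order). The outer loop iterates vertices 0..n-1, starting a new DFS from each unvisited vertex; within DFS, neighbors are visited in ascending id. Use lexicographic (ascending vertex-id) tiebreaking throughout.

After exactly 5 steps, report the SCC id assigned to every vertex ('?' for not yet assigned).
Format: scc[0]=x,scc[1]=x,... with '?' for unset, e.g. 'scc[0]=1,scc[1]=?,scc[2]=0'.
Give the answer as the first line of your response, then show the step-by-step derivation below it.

scc[0]=0,scc[1]=2,scc[2]=?,scc[3]=?,scc[4]=?,scc[5]=3,scc[6]=1

step 1: low=(low[0]=0,low[1]=?,low[2]=?,low[3]=?,low[4]=?,low[5]=?,low[6]=?); scc=(scc[0]=0,scc[1]=?,scc[2]=?,scc[3]=?,scc[4]=?,scc[5]=?,scc[6]=?)
step 2: low=(low[0]=0,low[1]=1,low[2]=?,low[3]=?,low[4]=?,low[5]=?,low[6]=2); scc=(scc[0]=0,scc[1]=?,scc[2]=?,scc[3]=?,scc[4]=?,scc[5]=?,scc[6]=1)
step 3: low=(low[0]=0,low[1]=1,low[2]=?,low[3]=?,low[4]=?,low[5]=?,low[6]=2); scc=(scc[0]=0,scc[1]=2,scc[2]=?,scc[3]=?,scc[4]=?,scc[5]=?,scc[6]=1)
step 4: low=(low[0]=0,low[1]=1,low[2]=3,low[3]=?,low[4]=3,low[5]=?,low[6]=2); scc=(scc[0]=0,scc[1]=2,scc[2]=?,scc[3]=?,scc[4]=?,scc[5]=?,scc[6]=1)
step 5: low=(low[0]=0,low[1]=1,low[2]=3,low[3]=?,low[4]=3,low[5]=5,low[6]=2); scc=(scc[0]=0,scc[1]=2,scc[2]=?,scc[3]=?,scc[4]=?,scc[5]=3,scc[6]=1)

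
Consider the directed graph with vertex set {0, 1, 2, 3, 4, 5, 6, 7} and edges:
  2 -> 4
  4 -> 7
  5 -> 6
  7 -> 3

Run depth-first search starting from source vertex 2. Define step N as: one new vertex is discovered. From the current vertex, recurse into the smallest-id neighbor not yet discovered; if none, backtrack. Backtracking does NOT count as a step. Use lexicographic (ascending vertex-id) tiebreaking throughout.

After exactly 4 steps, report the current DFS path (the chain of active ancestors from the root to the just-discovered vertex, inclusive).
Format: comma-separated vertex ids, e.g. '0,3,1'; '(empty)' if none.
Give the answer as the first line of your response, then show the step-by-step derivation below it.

2,4,7,3

step 1: discover 2; path=2; order=2
step 2: discover 4; path=2>4; order=2,4
step 3: discover 7; path=2>4>7; order=2,4,7
step 4: discover 3; path=2>4>7>3; order=2,4,7,3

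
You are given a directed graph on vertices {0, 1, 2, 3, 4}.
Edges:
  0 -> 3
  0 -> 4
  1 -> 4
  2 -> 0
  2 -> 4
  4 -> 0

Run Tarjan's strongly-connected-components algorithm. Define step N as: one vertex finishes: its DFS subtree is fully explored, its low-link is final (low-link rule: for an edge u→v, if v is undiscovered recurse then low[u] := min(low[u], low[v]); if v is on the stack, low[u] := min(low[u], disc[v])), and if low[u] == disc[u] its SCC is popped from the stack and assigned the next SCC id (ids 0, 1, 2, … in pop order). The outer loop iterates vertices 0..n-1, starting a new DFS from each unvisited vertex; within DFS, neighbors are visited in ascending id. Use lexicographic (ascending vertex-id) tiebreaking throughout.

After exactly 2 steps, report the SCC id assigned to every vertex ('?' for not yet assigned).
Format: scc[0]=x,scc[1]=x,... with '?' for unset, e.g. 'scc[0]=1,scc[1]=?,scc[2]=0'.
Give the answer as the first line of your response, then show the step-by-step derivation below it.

scc[0]=?,scc[1]=?,scc[2]=?,scc[3]=0,scc[4]=?

step 1: low=(low[0]=0,low[1]=?,low[2]=?,low[3]=1,low[4]=?); scc=(scc[0]=?,scc[1]=?,scc[2]=?,scc[3]=0,scc[4]=?)
step 2: low=(low[0]=0,low[1]=?,low[2]=?,low[3]=1,low[4]=0); scc=(scc[0]=?,scc[1]=?,scc[2]=?,scc[3]=0,scc[4]=?)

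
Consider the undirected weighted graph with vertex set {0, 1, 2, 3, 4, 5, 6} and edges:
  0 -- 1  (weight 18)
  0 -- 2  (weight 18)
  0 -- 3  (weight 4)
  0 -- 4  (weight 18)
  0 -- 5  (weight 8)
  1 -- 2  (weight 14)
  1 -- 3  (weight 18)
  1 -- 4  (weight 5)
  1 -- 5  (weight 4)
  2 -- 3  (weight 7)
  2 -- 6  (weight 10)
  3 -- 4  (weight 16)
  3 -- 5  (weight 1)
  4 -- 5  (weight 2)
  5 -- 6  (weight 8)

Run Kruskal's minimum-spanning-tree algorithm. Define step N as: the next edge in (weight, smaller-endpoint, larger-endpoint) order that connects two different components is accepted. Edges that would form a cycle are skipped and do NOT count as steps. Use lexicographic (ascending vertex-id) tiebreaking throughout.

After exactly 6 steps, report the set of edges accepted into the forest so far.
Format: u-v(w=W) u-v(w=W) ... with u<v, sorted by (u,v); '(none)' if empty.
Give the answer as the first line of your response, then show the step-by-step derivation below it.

0-3(w=4) 1-5(w=4) 2-3(w=7) 3-5(w=1) 4-5(w=2) 5-6(w=8)

step 1: add edge 3-5 (w=1); MST = {3-5(w=1)}
step 2: add edge 4-5 (w=2); MST = {3-5(w=1) 4-5(w=2)}
step 3: add edge 0-3 (w=4); MST = {0-3(w=4) 3-5(w=1) 4-5(w=2)}
step 4: add edge 1-5 (w=4); MST = {0-3(w=4) 1-5(w=4) 3-5(w=1) 4-5(w=2)}
step 5: add edge 2-3 (w=7); MST = {0-3(w=4) 1-5(w=4) 2-3(w=7) 3-5(w=1) 4-5(w=2)}
step 6: add edge 5-6 (w=8); MST = {0-3(w=4) 1-5(w=4) 2-3(w=7) 3-5(w=1) 4-5(w=2) 5-6(w=8)}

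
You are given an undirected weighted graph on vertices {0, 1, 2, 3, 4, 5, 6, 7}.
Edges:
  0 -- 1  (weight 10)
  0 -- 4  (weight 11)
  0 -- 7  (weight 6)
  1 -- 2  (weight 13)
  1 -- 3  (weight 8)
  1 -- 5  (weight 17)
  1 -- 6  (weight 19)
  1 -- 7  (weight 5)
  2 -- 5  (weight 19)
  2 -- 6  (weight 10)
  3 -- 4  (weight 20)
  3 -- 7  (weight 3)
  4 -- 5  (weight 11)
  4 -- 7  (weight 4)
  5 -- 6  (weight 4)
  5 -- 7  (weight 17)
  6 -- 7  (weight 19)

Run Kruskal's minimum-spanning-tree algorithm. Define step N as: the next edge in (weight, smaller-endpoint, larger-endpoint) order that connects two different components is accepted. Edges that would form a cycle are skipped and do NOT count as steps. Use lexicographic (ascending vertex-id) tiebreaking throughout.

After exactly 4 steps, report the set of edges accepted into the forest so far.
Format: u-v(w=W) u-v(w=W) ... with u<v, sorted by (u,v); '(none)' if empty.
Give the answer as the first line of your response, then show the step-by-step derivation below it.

1-7(w=5) 3-7(w=3) 4-7(w=4) 5-6(w=4)

step 1: add edge 3-7 (w=3); MST = {3-7(w=3)}
step 2: add edge 4-7 (w=4); MST = {3-7(w=3) 4-7(w=4)}
step 3: add edge 5-6 (w=4); MST = {3-7(w=3) 4-7(w=4) 5-6(w=4)}
step 4: add edge 1-7 (w=5); MST = {1-7(w=5) 3-7(w=3) 4-7(w=4) 5-6(w=4)}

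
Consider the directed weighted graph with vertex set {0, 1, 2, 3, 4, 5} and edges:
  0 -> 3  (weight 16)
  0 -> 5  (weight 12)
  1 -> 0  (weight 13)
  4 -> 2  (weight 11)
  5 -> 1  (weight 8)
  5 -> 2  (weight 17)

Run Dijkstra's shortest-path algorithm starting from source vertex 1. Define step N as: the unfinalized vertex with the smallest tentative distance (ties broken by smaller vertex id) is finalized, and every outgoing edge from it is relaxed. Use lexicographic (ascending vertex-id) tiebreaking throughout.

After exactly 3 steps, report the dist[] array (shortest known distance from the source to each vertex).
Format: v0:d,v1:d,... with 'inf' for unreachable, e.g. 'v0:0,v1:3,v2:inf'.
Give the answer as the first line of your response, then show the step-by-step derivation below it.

v0:13,v1:0,v2:42,v3:29,v4:inf,v5:25

step 1: dist = v0:13,v1:0,v2:inf,v3:inf,v4:inf,v5:inf
step 2: dist = v0:13,v1:0,v2:inf,v3:29,v4:inf,v5:25
step 3: dist = v0:13,v1:0,v2:42,v3:29,v4:inf,v5:25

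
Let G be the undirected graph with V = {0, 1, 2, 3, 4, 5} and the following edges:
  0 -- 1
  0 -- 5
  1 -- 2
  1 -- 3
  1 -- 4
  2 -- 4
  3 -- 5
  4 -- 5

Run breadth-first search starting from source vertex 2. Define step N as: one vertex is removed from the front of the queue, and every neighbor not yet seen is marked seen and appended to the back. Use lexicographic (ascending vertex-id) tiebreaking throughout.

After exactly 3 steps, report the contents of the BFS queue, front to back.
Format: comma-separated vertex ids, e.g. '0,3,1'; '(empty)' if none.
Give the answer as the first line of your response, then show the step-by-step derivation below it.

0,3,5

step 1: dequeue 2; queue=[1,4]; order=2
step 2: dequeue 1; queue=[4,0,3]; order=2,1
step 3: dequeue 4; queue=[0,3,5]; order=2,1,4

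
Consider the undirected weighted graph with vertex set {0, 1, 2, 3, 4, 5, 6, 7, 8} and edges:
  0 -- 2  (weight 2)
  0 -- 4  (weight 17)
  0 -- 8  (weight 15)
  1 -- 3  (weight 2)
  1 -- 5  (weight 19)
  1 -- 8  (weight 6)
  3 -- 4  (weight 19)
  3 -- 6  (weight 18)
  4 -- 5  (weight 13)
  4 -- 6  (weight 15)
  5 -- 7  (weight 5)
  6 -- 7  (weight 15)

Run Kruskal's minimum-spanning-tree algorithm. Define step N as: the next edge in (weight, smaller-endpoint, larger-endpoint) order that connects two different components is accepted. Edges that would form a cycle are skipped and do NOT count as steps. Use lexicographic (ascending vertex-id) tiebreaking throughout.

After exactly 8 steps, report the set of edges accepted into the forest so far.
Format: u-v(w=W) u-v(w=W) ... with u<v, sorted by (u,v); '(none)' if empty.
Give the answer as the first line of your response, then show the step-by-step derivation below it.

0-2(w=2) 0-4(w=17) 0-8(w=15) 1-3(w=2) 1-8(w=6) 4-5(w=13) 4-6(w=15) 5-7(w=5)

step 1: add edge 0-2 (w=2); MST = {0-2(w=2)}
step 2: add edge 1-3 (w=2); MST = {0-2(w=2) 1-3(w=2)}
step 3: add edge 5-7 (w=5); MST = {0-2(w=2) 1-3(w=2) 5-7(w=5)}
step 4: add edge 1-8 (w=6); MST = {0-2(w=2) 1-3(w=2) 1-8(w=6) 5-7(w=5)}
step 5: add edge 4-5 (w=13); MST = {0-2(w=2) 1-3(w=2) 1-8(w=6) 4-5(w=13) 5-7(w=5)}
step 6: add edge 0-8 (w=15); MST = {0-2(w=2) 0-8(w=15) 1-3(w=2) 1-8(w=6) 4-5(w=13) 5-7(w=5)}
step 7: add edge 4-6 (w=15); MST = {0-2(w=2) 0-8(w=15) 1-3(w=2) 1-8(w=6) 4-5(w=13) 4-6(w=15) 5-7(w=5)}
step 8: add edge 0-4 (w=17); MST = {0-2(w=2) 0-4(w=17) 0-8(w=15) 1-3(w=2) 1-8(w=6) 4-5(w=13) 4-6(w=15) 5-7(w=5)}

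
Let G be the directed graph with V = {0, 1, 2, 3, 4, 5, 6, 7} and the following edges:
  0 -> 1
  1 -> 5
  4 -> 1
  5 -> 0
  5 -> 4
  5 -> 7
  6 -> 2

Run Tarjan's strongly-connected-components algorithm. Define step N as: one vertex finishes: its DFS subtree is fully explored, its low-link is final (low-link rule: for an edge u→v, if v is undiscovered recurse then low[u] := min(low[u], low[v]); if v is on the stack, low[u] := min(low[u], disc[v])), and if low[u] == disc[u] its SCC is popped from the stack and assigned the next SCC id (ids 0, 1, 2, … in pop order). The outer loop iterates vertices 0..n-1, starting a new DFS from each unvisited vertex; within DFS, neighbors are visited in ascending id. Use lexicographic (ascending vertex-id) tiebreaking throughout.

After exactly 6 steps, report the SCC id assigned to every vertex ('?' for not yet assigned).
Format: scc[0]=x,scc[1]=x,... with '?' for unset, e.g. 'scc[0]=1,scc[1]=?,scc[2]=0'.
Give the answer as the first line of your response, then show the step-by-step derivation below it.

scc[0]=1,scc[1]=1,scc[2]=2,scc[3]=?,scc[4]=1,scc[5]=1,scc[6]=?,scc[7]=0

step 1: low=(low[0]=0,low[1]=1,low[2]=?,low[3]=?,low[4]=1,low[5]=0,low[6]=?,low[7]=?); scc=(scc[0]=?,scc[1]=?,scc[2]=?,scc[3]=?,scc[4]=?,scc[5]=?,scc[6]=?,scc[7]=?)
step 2: low=(low[0]=0,low[1]=1,low[2]=?,low[3]=?,low[4]=1,low[5]=0,low[6]=?,low[7]=4); scc=(scc[0]=?,scc[1]=?,scc[2]=?,scc[3]=?,scc[4]=?,scc[5]=?,scc[6]=?,scc[7]=0)
step 3: low=(low[0]=0,low[1]=1,low[2]=?,low[3]=?,low[4]=1,low[5]=0,low[6]=?,low[7]=4); scc=(scc[0]=?,scc[1]=?,scc[2]=?,scc[3]=?,scc[4]=?,scc[5]=?,scc[6]=?,scc[7]=0)
step 4: low=(low[0]=0,low[1]=0,low[2]=?,low[3]=?,low[4]=1,low[5]=0,low[6]=?,low[7]=4); scc=(scc[0]=?,scc[1]=?,scc[2]=?,scc[3]=?,scc[4]=?,scc[5]=?,scc[6]=?,scc[7]=0)
step 5: low=(low[0]=0,low[1]=0,low[2]=?,low[3]=?,low[4]=1,low[5]=0,low[6]=?,low[7]=4); scc=(scc[0]=1,scc[1]=1,scc[2]=?,scc[3]=?,scc[4]=1,scc[5]=1,scc[6]=?,scc[7]=0)
step 6: low=(low[0]=0,low[1]=0,low[2]=5,low[3]=?,low[4]=1,low[5]=0,low[6]=?,low[7]=4); scc=(scc[0]=1,scc[1]=1,scc[2]=2,scc[3]=?,scc[4]=1,scc[5]=1,scc[6]=?,scc[7]=0)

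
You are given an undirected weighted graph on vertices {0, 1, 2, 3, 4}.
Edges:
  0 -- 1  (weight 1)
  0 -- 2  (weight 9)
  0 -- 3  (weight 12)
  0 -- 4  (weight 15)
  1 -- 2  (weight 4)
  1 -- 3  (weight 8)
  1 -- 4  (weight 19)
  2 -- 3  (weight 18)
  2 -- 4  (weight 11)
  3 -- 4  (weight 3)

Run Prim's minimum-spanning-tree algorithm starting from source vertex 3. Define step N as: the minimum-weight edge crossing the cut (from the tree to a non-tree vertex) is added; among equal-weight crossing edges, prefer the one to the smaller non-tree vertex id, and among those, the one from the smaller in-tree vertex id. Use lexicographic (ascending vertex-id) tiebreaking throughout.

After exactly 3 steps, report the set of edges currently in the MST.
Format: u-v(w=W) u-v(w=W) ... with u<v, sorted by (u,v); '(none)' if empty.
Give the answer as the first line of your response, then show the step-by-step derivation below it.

0-1(w=1) 1-3(w=8) 3-4(w=3)

step 1: add edge 3-4 (w=3); MST = {3-4(w=3)}
step 2: add edge 1-3 (w=8); MST = {1-3(w=8) 3-4(w=3)}
step 3: add edge 0-1 (w=1); MST = {0-1(w=1) 1-3(w=8) 3-4(w=3)}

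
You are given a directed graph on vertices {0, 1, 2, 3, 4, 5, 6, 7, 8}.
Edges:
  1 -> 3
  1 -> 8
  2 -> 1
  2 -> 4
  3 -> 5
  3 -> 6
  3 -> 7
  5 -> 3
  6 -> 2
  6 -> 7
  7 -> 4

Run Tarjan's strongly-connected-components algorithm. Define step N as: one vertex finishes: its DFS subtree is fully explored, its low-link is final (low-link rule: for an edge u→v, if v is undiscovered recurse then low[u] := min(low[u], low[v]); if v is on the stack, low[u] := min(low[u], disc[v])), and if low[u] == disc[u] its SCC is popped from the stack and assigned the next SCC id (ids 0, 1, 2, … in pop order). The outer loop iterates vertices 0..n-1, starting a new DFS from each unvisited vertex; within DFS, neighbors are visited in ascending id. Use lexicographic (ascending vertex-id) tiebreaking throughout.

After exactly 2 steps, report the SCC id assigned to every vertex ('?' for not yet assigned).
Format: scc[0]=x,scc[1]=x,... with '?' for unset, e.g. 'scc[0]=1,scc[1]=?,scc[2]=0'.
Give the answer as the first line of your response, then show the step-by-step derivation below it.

scc[0]=0,scc[1]=?,scc[2]=?,scc[3]=?,scc[4]=?,scc[5]=?,scc[6]=?,scc[7]=?,scc[8]=?

step 1: low=(low[0]=0,low[1]=?,low[2]=?,low[3]=?,low[4]=?,low[5]=?,low[6]=?,low[7]=?,low[8]=?); scc=(scc[0]=0,scc[1]=?,scc[2]=?,scc[3]=?,scc[4]=?,scc[5]=?,scc[6]=?,scc[7]=?,scc[8]=?)
step 2: low=(low[0]=0,low[1]=1,low[2]=?,low[3]=2,low[4]=?,low[5]=2,low[6]=?,low[7]=?,low[8]=?); scc=(scc[0]=0,scc[1]=?,scc[2]=?,scc[3]=?,scc[4]=?,scc[5]=?,scc[6]=?,scc[7]=?,scc[8]=?)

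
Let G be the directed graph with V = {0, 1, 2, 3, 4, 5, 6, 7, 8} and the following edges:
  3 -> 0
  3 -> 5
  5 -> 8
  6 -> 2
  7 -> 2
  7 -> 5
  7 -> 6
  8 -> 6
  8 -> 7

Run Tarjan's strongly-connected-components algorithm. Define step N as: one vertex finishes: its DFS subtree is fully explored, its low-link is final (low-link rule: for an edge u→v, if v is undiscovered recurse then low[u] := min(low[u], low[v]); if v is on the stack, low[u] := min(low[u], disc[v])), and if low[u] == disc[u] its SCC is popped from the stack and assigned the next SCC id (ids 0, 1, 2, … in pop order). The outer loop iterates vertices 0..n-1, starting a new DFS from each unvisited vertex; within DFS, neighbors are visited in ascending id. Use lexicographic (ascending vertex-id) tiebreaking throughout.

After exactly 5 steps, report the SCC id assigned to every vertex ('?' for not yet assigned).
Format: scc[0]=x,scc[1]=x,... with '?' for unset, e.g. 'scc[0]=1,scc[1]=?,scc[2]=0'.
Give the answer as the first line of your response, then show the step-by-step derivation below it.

scc[0]=0,scc[1]=1,scc[2]=2,scc[3]=?,scc[4]=?,scc[5]=?,scc[6]=3,scc[7]=?,scc[8]=?

step 1: low=(low[0]=0,low[1]=?,low[2]=?,low[3]=?,low[4]=?,low[5]=?,low[6]=?,low[7]=?,low[8]=?); scc=(scc[0]=0,scc[1]=?,scc[2]=?,scc[3]=?,scc[4]=?,scc[5]=?,scc[6]=?,scc[7]=?,scc[8]=?)
step 2: low=(low[0]=0,low[1]=1,low[2]=?,low[3]=?,low[4]=?,low[5]=?,low[6]=?,low[7]=?,low[8]=?); scc=(scc[0]=0,scc[1]=1,scc[2]=?,scc[3]=?,scc[4]=?,scc[5]=?,scc[6]=?,scc[7]=?,scc[8]=?)
step 3: low=(low[0]=0,low[1]=1,low[2]=2,low[3]=?,low[4]=?,low[5]=?,low[6]=?,low[7]=?,low[8]=?); scc=(scc[0]=0,scc[1]=1,scc[2]=2,scc[3]=?,scc[4]=?,scc[5]=?,scc[6]=?,scc[7]=?,scc[8]=?)
step 4: low=(low[0]=0,low[1]=1,low[2]=2,low[3]=3,low[4]=?,low[5]=4,low[6]=6,low[7]=?,low[8]=5); scc=(scc[0]=0,scc[1]=1,scc[2]=2,scc[3]=?,scc[4]=?,scc[5]=?,scc[6]=3,scc[7]=?,scc[8]=?)
step 5: low=(low[0]=0,low[1]=1,low[2]=2,low[3]=3,low[4]=?,low[5]=4,low[6]=6,low[7]=4,low[8]=5); scc=(scc[0]=0,scc[1]=1,scc[2]=2,scc[3]=?,scc[4]=?,scc[5]=?,scc[6]=3,scc[7]=?,scc[8]=?)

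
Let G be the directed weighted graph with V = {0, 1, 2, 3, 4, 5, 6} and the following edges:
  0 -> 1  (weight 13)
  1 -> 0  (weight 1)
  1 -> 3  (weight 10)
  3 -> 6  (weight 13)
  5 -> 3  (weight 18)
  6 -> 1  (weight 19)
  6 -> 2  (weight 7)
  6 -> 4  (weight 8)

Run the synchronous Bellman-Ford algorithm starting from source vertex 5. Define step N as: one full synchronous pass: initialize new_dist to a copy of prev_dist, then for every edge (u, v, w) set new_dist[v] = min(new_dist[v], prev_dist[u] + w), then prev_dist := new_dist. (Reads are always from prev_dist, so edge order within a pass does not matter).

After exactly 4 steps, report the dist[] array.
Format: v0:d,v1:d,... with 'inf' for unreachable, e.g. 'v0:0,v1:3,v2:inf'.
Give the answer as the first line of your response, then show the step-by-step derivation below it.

v0:51,v1:50,v2:38,v3:18,v4:39,v5:0,v6:31

step 1: dist = v0:inf,v1:inf,v2:inf,v3:18,v4:inf,v5:0,v6:inf
step 2: dist = v0:inf,v1:inf,v2:inf,v3:18,v4:inf,v5:0,v6:31
step 3: dist = v0:inf,v1:50,v2:38,v3:18,v4:39,v5:0,v6:31
step 4: dist = v0:51,v1:50,v2:38,v3:18,v4:39,v5:0,v6:31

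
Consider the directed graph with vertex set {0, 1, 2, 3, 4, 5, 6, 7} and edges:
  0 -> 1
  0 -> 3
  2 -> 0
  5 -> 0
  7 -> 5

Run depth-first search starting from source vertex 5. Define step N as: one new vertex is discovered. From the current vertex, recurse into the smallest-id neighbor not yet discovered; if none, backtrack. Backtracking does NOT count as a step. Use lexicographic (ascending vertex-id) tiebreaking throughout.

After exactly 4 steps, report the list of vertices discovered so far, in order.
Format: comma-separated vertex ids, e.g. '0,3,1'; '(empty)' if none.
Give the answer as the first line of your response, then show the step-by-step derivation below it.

5,0,1,3

step 1: discover 5; path=5; order=5
step 2: discover 0; path=5>0; order=5,0
step 3: discover 1; path=5>0>1; order=5,0,1
step 4: discover 3; path=5>0>3; order=5,0,1,3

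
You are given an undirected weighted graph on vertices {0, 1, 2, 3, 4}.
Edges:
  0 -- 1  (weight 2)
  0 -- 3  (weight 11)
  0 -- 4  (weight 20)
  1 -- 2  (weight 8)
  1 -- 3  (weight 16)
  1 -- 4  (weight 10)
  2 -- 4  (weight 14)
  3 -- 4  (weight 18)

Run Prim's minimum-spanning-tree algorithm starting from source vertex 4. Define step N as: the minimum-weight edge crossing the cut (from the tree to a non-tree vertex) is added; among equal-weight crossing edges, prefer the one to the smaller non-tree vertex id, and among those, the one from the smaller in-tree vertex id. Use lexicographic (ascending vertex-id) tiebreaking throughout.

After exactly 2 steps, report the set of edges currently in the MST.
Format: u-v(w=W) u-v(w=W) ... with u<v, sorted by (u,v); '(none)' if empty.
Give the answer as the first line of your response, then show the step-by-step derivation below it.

0-1(w=2) 1-4(w=10)

step 1: add edge 1-4 (w=10); MST = {1-4(w=10)}
step 2: add edge 0-1 (w=2); MST = {0-1(w=2) 1-4(w=10)}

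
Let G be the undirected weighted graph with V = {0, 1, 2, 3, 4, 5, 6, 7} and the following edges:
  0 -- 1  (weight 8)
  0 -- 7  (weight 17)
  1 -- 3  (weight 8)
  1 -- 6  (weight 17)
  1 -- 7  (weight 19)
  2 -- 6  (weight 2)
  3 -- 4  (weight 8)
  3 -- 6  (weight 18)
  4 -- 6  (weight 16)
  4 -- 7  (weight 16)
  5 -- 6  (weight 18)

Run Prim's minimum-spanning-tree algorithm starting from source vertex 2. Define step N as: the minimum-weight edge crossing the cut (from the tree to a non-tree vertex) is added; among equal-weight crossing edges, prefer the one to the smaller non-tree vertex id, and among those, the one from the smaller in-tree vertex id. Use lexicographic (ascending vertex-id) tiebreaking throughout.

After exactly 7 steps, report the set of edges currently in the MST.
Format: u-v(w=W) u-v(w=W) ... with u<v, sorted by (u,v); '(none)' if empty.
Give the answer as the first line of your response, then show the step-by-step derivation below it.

0-1(w=8) 1-3(w=8) 2-6(w=2) 3-4(w=8) 4-6(w=16) 4-7(w=16) 5-6(w=18)

step 1: add edge 2-6 (w=2); MST = {2-6(w=2)}
step 2: add edge 4-6 (w=16); MST = {2-6(w=2) 4-6(w=16)}
step 3: add edge 3-4 (w=8); MST = {2-6(w=2) 3-4(w=8) 4-6(w=16)}
step 4: add edge 1-3 (w=8); MST = {1-3(w=8) 2-6(w=2) 3-4(w=8) 4-6(w=16)}
step 5: add edge 0-1 (w=8); MST = {0-1(w=8) 1-3(w=8) 2-6(w=2) 3-4(w=8) 4-6(w=16)}
step 6: add edge 4-7 (w=16); MST = {0-1(w=8) 1-3(w=8) 2-6(w=2) 3-4(w=8) 4-6(w=16) 4-7(w=16)}
step 7: add edge 5-6 (w=18); MST = {0-1(w=8) 1-3(w=8) 2-6(w=2) 3-4(w=8) 4-6(w=16) 4-7(w=16) 5-6(w=18)}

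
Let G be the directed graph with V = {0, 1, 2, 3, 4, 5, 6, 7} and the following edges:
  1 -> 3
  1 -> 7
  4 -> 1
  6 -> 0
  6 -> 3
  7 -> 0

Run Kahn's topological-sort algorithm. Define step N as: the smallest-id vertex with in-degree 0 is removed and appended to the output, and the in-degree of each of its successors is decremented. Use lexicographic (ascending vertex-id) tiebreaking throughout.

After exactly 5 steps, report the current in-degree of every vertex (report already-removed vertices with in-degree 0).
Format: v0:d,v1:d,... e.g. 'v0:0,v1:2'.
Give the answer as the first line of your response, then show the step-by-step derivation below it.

v0:1,v1:0,v2:0,v3:0,v4:0,v5:0,v6:0,v7:0

step 1: output 2; order=[2]; indeg=(2,1,0,2,0,0,0,1)
step 2: output 4; order=[2,4]; indeg=(2,0,0,2,0,0,0,1)
step 3: output 1; order=[2,4,1]; indeg=(2,0,0,1,0,0,0,0)
step 4: output 5; order=[2,4,1,5]; indeg=(2,0,0,1,0,0,0,0)
step 5: output 6; order=[2,4,1,5,6]; indeg=(1,0,0,0,0,0,0,0)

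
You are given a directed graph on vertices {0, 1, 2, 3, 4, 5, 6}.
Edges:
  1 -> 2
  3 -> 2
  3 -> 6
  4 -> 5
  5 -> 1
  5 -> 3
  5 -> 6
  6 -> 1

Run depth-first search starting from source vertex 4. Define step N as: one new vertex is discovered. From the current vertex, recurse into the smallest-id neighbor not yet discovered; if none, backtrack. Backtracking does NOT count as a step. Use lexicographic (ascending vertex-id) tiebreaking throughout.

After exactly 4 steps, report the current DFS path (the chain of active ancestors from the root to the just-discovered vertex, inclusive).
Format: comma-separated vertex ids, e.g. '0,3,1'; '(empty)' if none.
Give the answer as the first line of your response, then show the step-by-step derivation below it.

4,5,1,2

step 1: discover 4; path=4; order=4
step 2: discover 5; path=4>5; order=4,5
step 3: discover 1; path=4>5>1; order=4,5,1
step 4: discover 2; path=4>5>1>2; order=4,5,1,2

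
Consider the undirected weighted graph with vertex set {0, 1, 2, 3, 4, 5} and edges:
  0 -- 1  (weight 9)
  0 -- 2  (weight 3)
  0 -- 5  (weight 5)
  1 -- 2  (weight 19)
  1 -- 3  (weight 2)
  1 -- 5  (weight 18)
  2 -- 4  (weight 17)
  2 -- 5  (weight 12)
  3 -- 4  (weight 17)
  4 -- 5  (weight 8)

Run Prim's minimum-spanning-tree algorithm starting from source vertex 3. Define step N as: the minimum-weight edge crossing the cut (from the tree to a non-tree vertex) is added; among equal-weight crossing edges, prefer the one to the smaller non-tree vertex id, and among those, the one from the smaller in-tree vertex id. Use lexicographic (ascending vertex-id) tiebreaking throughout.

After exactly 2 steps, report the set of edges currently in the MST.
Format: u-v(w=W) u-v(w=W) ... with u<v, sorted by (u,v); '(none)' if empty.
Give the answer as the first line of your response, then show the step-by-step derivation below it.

0-1(w=9) 1-3(w=2)

step 1: add edge 1-3 (w=2); MST = {1-3(w=2)}
step 2: add edge 0-1 (w=9); MST = {0-1(w=9) 1-3(w=2)}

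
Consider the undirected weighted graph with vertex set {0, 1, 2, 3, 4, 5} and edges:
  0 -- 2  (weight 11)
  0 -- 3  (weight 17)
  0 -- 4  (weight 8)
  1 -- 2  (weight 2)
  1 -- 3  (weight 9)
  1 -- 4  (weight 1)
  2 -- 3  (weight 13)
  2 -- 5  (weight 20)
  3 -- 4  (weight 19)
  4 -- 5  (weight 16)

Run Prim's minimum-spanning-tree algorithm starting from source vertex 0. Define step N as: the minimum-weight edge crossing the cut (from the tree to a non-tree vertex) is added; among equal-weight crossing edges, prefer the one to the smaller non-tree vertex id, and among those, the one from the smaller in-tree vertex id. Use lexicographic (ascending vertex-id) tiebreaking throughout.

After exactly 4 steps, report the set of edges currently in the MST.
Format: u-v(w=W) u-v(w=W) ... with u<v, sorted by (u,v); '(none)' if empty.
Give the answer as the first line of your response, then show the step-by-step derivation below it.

0-4(w=8) 1-2(w=2) 1-3(w=9) 1-4(w=1)

step 1: add edge 0-4 (w=8); MST = {0-4(w=8)}
step 2: add edge 1-4 (w=1); MST = {0-4(w=8) 1-4(w=1)}
step 3: add edge 1-2 (w=2); MST = {0-4(w=8) 1-2(w=2) 1-4(w=1)}
step 4: add edge 1-3 (w=9); MST = {0-4(w=8) 1-2(w=2) 1-3(w=9) 1-4(w=1)}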